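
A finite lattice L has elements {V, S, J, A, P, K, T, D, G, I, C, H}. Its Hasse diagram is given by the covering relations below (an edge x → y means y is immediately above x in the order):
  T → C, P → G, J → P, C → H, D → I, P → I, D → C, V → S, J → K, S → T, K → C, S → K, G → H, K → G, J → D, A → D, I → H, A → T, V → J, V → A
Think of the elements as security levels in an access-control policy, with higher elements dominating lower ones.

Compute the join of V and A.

A

Common upper bounds of {V, A}: A, C, D, H, I, T.
The least among these is A.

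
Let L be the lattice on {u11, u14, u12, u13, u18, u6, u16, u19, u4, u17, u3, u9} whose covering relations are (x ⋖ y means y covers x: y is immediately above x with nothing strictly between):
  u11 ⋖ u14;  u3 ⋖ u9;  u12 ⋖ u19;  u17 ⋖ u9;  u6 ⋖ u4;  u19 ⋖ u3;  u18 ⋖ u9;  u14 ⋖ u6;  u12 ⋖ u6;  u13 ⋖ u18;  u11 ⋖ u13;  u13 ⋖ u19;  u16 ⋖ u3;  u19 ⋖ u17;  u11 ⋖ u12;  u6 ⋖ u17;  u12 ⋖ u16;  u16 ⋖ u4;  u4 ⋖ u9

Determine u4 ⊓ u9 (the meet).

u4

Common lower bounds of {u4, u9}: u11, u12, u14, u16, u4, u6.
The greatest among these is u4.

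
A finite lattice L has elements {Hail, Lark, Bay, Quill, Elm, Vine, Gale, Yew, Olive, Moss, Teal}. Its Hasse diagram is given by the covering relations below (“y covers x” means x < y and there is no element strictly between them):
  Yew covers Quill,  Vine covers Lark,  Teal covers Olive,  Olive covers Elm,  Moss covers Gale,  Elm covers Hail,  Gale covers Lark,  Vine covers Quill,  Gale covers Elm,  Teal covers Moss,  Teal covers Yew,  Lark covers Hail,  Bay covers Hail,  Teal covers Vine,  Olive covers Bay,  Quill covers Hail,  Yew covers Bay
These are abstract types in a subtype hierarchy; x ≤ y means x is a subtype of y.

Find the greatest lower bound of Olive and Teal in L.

Olive

Common lower bounds of {Olive, Teal}: Bay, Elm, Hail, Olive.
The greatest among these is Olive.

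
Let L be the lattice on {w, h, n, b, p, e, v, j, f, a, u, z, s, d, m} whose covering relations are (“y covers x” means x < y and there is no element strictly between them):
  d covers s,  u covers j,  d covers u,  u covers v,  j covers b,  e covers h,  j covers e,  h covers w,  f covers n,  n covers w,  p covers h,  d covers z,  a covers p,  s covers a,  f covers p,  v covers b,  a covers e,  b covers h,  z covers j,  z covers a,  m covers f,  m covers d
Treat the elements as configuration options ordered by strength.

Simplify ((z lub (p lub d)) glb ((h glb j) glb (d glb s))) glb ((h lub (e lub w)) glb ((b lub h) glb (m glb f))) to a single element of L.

p ∨ d = d
z ∨ d = d
h ∧ j = h
d ∧ s = s
h ∧ s = h
d ∧ h = h
e ∨ w = e
h ∨ e = e
b ∨ h = b
m ∧ f = f
b ∧ f = h
e ∧ h = h
h ∧ h = h

h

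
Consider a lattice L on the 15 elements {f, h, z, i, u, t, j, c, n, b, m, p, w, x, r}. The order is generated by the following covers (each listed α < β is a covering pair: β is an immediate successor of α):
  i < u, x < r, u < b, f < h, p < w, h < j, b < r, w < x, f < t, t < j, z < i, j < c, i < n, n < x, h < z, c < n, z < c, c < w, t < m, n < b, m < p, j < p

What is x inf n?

Common lower bounds of {x, n}: c, f, h, i, j, n, t, z.
The greatest among these is n.

n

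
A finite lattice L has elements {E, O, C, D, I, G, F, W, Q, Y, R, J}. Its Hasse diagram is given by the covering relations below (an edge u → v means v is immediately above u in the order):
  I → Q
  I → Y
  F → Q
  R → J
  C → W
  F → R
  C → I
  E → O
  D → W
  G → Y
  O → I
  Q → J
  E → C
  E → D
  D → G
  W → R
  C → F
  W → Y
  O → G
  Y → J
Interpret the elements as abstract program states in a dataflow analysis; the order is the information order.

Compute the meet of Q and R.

F

Common lower bounds of {Q, R}: C, E, F.
The greatest among these is F.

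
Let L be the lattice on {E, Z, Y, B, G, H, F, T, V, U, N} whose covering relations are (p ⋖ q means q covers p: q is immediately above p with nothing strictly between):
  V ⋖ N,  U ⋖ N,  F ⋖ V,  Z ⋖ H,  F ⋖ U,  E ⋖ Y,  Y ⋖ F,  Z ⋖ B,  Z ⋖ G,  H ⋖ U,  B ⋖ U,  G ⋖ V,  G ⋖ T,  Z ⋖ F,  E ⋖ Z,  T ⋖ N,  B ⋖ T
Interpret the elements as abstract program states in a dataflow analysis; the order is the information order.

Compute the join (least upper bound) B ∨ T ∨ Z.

Common upper bounds of {B, T, Z}: N, T.
The least among these is T.

T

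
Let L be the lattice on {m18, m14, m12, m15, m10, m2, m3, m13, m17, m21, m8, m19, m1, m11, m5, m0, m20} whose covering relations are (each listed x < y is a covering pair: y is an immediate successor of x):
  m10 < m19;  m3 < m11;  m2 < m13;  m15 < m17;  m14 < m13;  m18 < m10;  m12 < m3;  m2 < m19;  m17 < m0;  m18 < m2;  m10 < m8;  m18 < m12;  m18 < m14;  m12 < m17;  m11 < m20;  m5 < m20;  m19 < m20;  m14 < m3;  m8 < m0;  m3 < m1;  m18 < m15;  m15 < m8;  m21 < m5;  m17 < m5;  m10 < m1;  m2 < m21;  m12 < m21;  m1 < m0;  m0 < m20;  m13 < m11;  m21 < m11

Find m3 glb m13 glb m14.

m14

Common lower bounds of {m3, m13, m14}: m14, m18.
The greatest among these is m14.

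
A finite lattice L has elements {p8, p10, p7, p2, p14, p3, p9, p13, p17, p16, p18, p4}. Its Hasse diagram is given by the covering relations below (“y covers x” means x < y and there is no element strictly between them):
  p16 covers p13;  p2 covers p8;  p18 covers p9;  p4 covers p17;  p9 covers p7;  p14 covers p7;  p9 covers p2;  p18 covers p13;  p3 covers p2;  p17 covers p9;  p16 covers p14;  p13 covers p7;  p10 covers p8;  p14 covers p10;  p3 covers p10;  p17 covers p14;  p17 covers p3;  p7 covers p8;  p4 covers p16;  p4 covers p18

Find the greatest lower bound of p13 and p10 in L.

Common lower bounds of {p13, p10}: p8.
The greatest among these is p8.

p8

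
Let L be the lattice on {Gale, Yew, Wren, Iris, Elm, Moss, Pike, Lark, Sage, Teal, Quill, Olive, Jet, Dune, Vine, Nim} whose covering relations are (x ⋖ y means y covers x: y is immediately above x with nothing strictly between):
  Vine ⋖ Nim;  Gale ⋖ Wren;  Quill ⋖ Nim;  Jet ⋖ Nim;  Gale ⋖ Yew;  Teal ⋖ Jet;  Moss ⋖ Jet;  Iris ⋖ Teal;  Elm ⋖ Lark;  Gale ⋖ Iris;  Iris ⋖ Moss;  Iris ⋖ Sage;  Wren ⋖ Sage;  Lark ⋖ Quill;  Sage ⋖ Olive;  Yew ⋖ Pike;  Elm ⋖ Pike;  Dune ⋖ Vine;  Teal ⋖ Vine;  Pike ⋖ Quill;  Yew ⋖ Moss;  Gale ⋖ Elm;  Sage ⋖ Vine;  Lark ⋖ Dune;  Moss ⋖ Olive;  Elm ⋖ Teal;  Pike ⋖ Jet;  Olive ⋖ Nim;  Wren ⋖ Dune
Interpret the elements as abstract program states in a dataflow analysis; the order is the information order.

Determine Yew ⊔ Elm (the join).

Common upper bounds of {Yew, Elm}: Jet, Nim, Pike, Quill.
The least among these is Pike.

Pike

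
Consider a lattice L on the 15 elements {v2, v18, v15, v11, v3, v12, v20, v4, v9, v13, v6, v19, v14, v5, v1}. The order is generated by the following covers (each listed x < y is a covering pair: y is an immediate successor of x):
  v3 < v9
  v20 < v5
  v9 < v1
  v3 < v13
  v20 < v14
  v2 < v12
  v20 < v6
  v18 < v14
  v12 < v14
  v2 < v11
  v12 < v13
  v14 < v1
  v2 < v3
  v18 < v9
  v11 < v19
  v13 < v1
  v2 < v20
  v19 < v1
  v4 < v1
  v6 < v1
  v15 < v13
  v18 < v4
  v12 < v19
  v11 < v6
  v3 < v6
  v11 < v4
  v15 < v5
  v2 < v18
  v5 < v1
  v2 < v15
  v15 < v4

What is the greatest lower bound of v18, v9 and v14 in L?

v18

Common lower bounds of {v18, v9, v14}: v18, v2.
The greatest among these is v18.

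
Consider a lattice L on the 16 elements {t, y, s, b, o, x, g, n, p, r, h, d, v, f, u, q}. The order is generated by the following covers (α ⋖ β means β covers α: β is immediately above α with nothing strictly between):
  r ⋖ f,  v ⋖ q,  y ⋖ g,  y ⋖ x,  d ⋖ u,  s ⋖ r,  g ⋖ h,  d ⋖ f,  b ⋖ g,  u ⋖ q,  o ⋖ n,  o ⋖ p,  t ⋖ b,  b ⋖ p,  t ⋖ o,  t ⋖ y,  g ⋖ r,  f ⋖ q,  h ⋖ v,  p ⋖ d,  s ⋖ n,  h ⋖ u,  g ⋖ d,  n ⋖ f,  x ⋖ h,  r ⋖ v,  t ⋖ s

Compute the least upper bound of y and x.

x

Common upper bounds of {y, x}: h, q, u, v, x.
The least among these is x.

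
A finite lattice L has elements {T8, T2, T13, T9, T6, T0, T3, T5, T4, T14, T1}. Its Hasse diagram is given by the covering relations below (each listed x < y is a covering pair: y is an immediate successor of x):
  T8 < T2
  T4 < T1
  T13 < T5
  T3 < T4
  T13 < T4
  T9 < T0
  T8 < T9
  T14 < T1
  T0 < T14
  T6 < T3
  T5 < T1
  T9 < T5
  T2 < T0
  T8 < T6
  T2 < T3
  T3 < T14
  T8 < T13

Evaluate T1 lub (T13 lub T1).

T13 ∨ T1 = T1
T1 ∨ T1 = T1

T1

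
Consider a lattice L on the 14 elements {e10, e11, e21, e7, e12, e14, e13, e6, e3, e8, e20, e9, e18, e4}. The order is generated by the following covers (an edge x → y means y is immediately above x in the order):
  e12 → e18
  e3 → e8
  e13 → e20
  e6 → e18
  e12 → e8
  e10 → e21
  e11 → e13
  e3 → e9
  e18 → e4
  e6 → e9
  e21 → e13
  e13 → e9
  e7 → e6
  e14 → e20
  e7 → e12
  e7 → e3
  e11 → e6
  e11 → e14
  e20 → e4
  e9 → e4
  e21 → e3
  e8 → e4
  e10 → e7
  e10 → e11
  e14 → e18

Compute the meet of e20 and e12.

Common lower bounds of {e20, e12}: e10.
The greatest among these is e10.

e10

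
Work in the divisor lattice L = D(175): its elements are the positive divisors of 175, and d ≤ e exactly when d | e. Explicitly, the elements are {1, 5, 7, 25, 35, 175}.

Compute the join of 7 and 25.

175

In the divisibility order, the join is the least common multiple: lcm(7, 25) = 175.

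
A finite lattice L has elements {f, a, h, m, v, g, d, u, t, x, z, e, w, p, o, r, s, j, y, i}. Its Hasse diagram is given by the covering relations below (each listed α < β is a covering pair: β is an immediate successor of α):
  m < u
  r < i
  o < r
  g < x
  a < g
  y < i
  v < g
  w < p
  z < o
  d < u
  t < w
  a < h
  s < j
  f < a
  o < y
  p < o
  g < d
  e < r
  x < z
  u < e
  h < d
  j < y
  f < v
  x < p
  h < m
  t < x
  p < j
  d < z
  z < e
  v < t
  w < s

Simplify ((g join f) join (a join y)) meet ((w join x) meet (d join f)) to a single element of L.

g ∨ f = g
a ∨ y = y
g ∨ y = y
w ∨ x = p
d ∨ f = d
p ∧ d = g
y ∧ g = g

g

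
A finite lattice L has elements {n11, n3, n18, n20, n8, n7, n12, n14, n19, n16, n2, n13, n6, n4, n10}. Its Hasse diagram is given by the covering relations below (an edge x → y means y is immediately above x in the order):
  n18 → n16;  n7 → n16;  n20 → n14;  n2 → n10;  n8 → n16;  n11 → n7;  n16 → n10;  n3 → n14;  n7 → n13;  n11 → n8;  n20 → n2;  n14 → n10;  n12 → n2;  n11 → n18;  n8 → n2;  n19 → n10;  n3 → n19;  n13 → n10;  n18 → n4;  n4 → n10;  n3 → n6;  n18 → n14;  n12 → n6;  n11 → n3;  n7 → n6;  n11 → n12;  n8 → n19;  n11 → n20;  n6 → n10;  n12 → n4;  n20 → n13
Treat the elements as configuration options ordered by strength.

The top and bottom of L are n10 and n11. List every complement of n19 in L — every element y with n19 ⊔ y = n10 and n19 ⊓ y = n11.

n12, n13, n18, n20, n4, n7

Need y with n19 ∨ y = n10 and n19 ∧ y = n11.
Checking each element gives: n12, n13, n18, n20, n4, n7.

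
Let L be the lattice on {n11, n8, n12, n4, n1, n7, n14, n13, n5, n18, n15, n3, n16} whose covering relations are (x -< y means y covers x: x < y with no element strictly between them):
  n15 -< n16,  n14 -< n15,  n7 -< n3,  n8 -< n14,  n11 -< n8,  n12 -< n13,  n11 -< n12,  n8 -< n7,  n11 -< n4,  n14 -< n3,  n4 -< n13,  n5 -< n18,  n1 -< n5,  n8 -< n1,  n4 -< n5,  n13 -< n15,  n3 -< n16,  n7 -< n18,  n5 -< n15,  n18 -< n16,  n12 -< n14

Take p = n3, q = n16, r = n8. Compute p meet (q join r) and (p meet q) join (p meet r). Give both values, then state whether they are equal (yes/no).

q join r = n16, so p meet (q join r) = n3 meet n16 = n3.
p meet q = n3 and p meet r = n8, so (p meet q) join (p meet r) = n3 join n8 = n3.
Equal: yes.

n3; n3; yes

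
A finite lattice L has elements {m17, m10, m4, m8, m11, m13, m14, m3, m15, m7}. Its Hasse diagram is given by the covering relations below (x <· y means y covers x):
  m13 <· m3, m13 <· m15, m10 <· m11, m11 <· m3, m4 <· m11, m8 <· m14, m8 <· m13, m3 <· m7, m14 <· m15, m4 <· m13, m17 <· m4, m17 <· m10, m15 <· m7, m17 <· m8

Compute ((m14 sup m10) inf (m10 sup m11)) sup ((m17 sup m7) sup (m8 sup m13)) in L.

m14 ∨ m10 = m7
m10 ∨ m11 = m11
m7 ∧ m11 = m11
m17 ∨ m7 = m7
m8 ∨ m13 = m13
m7 ∨ m13 = m7
m11 ∨ m7 = m7

m7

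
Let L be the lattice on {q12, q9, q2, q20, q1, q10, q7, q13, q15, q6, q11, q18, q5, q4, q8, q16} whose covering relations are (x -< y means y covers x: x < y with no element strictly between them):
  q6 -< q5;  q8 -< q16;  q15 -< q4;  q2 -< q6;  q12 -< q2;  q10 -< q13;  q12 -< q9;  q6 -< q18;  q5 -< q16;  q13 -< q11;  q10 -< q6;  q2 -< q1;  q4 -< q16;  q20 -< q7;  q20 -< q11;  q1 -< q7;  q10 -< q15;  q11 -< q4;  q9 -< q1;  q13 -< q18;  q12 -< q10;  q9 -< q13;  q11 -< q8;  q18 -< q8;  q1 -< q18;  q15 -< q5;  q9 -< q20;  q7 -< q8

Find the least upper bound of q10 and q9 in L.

Common upper bounds of {q10, q9}: q11, q13, q16, q18, q4, q8.
The least among these is q13.

q13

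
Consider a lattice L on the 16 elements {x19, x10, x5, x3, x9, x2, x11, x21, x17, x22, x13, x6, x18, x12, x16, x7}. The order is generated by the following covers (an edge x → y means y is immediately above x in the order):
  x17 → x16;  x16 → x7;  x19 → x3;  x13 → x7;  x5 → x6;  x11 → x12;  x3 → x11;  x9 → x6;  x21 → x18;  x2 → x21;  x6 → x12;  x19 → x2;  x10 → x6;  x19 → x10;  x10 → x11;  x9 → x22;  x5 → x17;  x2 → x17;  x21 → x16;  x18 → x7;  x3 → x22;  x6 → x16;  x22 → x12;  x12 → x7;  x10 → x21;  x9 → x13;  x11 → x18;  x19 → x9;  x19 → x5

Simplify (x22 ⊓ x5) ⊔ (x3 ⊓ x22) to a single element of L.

x3

x22 ∧ x5 = x19
x3 ∧ x22 = x3
x19 ∨ x3 = x3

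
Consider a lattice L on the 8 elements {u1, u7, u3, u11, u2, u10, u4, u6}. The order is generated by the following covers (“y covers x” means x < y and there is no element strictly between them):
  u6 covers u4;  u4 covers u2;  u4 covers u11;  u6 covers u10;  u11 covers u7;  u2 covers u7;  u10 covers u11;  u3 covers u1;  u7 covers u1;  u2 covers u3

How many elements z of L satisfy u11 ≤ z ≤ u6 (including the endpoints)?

4

The interval [u11, u6] = {u10, u11, u4, u6}, which has 4 elements.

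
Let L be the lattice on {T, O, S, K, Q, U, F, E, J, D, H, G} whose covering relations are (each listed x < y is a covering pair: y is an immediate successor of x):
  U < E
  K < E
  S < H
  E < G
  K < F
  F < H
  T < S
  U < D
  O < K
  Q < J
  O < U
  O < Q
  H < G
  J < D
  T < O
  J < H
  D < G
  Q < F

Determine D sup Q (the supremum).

D

Common upper bounds of {D, Q}: D, G.
The least among these is D.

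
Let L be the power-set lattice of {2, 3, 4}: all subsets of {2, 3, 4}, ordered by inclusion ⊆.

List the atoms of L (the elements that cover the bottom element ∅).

{2}, {3}, {4}

The atoms are exactly the elements that cover ∅: {2}, {3}, {4}.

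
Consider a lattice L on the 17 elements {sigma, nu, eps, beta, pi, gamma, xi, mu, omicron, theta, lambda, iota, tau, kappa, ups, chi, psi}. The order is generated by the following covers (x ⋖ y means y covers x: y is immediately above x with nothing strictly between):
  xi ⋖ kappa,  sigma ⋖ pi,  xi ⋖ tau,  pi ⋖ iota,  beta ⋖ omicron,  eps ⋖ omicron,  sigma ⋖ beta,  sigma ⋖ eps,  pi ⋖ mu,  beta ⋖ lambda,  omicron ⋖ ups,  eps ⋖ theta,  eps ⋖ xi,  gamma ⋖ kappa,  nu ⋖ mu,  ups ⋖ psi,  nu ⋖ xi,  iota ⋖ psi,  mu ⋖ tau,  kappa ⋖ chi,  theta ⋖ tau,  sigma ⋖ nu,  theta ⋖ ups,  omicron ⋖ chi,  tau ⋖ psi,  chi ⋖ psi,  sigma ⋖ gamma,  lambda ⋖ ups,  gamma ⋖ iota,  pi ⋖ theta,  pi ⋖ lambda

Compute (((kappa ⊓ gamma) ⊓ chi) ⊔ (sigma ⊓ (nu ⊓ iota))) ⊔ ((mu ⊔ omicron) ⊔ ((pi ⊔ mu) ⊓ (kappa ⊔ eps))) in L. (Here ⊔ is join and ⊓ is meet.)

psi

kappa ∧ gamma = gamma
gamma ∧ chi = gamma
nu ∧ iota = sigma
sigma ∧ sigma = sigma
gamma ∨ sigma = gamma
mu ∨ omicron = psi
pi ∨ mu = mu
kappa ∨ eps = kappa
mu ∧ kappa = nu
psi ∨ nu = psi
gamma ∨ psi = psi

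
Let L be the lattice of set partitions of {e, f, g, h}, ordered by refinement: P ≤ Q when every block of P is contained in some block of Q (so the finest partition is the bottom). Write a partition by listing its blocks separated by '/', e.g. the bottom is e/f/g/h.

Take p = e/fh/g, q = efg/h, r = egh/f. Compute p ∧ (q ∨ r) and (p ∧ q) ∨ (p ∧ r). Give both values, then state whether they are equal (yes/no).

q ∨ r = efgh, so p ∧ (q ∨ r) = e/fh/g ∧ efgh = e/fh/g.
p ∧ q = e/f/g/h and p ∧ r = e/f/g/h, so (p ∧ q) ∨ (p ∧ r) = e/f/g/h ∨ e/f/g/h = e/f/g/h.
Equal: no.

e/fh/g; e/f/g/h; no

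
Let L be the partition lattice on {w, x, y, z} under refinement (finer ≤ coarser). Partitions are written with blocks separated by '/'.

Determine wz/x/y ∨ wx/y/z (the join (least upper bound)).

wxz/y

Common upper bounds of {wz/x/y, wx/y/z}: wxyz, wxz/y.
The least among these is wxz/y.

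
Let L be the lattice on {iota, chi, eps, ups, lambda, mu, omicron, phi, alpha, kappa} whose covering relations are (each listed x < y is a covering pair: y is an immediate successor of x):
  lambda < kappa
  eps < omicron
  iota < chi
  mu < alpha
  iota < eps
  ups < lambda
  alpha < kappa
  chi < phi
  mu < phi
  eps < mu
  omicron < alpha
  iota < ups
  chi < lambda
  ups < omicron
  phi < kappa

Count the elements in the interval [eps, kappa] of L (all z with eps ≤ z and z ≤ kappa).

The interval [eps, kappa] = {alpha, eps, kappa, mu, omicron, phi}, which has 6 elements.

6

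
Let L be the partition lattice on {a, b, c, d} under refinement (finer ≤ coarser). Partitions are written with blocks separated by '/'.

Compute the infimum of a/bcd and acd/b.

The meet (common refinement) of a/bcd and acd/b intersects blocks pairwise, giving a/b/cd.

a/b/cd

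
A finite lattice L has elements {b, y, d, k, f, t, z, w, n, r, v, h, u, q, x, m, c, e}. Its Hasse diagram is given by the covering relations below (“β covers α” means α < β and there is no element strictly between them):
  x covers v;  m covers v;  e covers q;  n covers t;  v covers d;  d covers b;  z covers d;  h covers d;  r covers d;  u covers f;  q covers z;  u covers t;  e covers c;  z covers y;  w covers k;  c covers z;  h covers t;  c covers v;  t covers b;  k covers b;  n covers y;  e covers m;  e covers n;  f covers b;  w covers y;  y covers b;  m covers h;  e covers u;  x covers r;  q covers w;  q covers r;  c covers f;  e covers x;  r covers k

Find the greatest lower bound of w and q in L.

Common lower bounds of {w, q}: b, k, w, y.
The greatest among these is w.

w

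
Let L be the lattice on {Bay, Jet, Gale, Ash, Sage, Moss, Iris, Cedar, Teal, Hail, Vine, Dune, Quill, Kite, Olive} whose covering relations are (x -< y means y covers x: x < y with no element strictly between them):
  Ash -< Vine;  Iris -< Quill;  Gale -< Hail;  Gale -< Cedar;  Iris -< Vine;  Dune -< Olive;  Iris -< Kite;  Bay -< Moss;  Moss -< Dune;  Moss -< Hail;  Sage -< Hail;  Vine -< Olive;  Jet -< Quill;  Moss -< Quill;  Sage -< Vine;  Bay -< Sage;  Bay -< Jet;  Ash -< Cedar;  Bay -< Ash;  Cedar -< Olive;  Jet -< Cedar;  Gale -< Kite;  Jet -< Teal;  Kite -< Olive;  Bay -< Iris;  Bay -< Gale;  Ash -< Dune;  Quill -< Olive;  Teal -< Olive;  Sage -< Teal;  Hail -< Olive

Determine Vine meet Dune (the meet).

Ash

Common lower bounds of {Vine, Dune}: Ash, Bay.
The greatest among these is Ash.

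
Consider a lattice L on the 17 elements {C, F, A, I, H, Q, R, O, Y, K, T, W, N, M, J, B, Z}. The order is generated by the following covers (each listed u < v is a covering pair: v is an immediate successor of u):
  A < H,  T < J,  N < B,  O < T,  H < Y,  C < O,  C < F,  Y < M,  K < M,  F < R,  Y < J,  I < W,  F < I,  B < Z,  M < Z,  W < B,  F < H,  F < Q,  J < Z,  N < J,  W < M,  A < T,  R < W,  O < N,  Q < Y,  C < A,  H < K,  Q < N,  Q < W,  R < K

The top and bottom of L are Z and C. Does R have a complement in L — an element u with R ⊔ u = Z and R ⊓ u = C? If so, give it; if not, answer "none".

T

Need u with R ∨ u = Z and R ∧ u = C.
Checking each element gives: T.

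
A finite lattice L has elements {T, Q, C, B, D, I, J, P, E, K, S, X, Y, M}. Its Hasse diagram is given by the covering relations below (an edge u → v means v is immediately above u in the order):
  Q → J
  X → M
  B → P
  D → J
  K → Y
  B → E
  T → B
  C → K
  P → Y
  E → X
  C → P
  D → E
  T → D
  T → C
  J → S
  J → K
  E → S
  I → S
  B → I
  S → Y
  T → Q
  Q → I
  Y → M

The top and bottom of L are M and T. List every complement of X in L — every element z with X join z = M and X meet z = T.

C, Q

Need z with X ∨ z = M and X ∧ z = T.
Checking each element gives: C, Q.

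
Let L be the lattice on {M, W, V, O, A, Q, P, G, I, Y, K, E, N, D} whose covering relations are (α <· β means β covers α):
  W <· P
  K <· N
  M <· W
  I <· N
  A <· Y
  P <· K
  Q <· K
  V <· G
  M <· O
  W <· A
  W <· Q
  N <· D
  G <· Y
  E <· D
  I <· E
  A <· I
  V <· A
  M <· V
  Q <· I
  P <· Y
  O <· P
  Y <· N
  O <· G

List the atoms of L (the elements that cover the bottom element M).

The atoms are exactly the elements that cover M: O, V, W.

O, V, W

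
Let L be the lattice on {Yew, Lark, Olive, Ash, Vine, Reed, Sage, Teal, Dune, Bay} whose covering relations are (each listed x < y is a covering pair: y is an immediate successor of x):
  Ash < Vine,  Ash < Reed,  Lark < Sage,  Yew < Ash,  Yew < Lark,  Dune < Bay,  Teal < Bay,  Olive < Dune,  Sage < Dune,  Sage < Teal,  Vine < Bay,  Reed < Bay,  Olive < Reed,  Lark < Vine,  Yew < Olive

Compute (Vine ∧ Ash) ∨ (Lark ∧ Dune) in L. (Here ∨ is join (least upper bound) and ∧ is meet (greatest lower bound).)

Vine

Vine ∧ Ash = Ash
Lark ∧ Dune = Lark
Ash ∨ Lark = Vine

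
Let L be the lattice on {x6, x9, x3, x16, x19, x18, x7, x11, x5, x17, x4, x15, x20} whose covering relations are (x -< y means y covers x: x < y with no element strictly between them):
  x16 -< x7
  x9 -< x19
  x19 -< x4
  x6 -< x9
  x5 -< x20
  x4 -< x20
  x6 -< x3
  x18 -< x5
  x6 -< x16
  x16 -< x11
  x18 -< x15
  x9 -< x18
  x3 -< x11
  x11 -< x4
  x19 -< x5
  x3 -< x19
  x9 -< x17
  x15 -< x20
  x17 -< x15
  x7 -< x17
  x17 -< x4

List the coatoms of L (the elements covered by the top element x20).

The coatoms are exactly the elements covered by x20: x15, x4, x5.

x15, x4, x5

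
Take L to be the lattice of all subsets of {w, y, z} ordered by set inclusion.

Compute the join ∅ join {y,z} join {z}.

{y,z}

Under ⊆, join is union: ∅ ∪ {y,z} ∪ {z} = {y,z}.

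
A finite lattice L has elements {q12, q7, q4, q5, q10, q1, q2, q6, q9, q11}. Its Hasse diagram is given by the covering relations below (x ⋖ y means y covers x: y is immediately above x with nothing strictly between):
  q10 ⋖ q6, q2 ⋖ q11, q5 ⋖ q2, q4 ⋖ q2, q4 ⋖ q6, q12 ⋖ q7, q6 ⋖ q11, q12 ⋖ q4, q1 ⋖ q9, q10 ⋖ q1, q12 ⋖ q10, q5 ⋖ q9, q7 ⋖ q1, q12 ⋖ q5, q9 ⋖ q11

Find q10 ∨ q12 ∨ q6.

q6

Common upper bounds of {q10, q12, q6}: q11, q6.
The least among these is q6.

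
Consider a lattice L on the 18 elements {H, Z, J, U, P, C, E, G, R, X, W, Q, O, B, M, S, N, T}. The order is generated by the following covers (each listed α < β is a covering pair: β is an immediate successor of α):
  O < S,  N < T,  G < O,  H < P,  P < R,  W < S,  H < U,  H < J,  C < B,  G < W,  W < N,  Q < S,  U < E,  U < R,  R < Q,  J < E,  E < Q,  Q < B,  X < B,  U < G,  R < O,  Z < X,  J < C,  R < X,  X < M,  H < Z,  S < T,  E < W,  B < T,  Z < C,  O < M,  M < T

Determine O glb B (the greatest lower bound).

Common lower bounds of {O, B}: H, P, R, U.
The greatest among these is R.

R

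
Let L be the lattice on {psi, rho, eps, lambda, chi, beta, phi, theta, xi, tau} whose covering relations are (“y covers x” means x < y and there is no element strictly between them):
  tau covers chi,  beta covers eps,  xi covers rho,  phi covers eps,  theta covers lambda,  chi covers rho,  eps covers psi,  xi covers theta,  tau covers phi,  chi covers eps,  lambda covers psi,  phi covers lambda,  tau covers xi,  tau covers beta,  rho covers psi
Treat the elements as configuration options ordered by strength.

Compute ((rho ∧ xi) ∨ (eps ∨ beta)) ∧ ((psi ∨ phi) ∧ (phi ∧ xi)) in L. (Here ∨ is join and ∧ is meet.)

rho ∧ xi = rho
eps ∨ beta = beta
rho ∨ beta = tau
psi ∨ phi = phi
phi ∧ xi = lambda
phi ∧ lambda = lambda
tau ∧ lambda = lambda

lambda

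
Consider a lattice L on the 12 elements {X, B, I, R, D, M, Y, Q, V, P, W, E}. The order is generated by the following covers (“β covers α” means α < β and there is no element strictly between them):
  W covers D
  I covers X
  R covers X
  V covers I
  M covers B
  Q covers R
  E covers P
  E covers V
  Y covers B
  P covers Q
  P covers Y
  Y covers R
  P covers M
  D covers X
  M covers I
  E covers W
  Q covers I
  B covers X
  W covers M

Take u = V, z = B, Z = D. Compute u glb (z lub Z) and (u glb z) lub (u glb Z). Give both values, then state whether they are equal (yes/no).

z lub Z = W, so u glb (z lub Z) = V glb W = I.
u glb z = X and u glb Z = X, so (u glb z) lub (u glb Z) = X lub X = X.
Equal: no.

I; X; no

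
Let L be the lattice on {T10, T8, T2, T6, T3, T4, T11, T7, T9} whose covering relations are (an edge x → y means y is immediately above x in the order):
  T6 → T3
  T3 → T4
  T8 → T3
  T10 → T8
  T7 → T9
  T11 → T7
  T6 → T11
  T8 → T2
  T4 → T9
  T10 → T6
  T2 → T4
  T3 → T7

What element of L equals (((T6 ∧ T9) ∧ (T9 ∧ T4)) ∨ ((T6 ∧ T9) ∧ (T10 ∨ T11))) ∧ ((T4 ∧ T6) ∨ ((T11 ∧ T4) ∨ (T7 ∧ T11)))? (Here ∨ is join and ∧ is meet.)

T6 ∧ T9 = T6
T9 ∧ T4 = T4
T6 ∧ T4 = T6
T6 ∧ T9 = T6
T10 ∨ T11 = T11
T6 ∧ T11 = T6
T6 ∨ T6 = T6
T4 ∧ T6 = T6
T11 ∧ T4 = T6
T7 ∧ T11 = T11
T6 ∨ T11 = T11
T6 ∨ T11 = T11
T6 ∧ T11 = T6

T6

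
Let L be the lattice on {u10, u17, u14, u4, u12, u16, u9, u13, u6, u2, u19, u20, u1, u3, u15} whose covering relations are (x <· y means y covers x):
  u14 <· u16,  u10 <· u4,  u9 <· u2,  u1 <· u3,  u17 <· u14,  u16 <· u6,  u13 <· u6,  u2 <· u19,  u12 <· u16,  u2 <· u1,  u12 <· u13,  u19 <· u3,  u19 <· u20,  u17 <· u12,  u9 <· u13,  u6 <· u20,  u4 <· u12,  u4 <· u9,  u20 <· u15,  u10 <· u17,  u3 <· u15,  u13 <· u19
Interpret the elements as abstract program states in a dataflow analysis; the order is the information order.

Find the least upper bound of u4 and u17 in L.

Common upper bounds of {u4, u17}: u12, u13, u15, u16, u19, u20, u3, u6.
The least among these is u12.

u12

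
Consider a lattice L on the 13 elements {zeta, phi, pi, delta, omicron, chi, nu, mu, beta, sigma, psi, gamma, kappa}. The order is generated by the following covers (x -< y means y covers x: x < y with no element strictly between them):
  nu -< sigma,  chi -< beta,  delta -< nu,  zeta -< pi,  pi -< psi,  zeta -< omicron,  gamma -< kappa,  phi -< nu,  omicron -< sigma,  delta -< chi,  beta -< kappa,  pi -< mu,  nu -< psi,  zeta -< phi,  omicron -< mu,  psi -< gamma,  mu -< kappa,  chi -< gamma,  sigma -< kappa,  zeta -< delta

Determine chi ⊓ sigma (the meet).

Common lower bounds of {chi, sigma}: delta, zeta.
The greatest among these is delta.

delta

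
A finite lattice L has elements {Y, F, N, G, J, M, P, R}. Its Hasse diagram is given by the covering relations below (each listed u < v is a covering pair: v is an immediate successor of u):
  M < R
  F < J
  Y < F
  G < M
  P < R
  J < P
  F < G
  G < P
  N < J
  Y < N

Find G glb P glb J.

Common lower bounds of {G, P, J}: F, Y.
The greatest among these is F.

F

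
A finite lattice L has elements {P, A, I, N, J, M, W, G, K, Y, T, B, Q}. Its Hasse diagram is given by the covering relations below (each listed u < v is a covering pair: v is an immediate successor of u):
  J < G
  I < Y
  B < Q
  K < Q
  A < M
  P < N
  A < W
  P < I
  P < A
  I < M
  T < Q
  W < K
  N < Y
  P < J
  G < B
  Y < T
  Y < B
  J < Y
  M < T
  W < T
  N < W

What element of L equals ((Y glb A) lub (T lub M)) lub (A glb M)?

T

Y ∧ A = P
T ∨ M = T
P ∨ T = T
A ∧ M = A
T ∨ A = T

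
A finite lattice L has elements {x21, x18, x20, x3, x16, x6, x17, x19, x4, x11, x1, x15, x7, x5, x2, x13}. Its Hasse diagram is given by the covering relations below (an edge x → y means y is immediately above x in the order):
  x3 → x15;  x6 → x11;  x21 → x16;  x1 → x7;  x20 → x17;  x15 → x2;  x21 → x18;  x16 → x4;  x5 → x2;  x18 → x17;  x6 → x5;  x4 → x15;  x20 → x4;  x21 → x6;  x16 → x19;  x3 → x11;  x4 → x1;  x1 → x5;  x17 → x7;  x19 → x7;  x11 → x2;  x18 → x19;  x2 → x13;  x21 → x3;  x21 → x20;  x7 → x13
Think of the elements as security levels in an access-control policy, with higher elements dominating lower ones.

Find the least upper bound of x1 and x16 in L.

Common upper bounds of {x1, x16}: x1, x13, x2, x5, x7.
The least among these is x1.

x1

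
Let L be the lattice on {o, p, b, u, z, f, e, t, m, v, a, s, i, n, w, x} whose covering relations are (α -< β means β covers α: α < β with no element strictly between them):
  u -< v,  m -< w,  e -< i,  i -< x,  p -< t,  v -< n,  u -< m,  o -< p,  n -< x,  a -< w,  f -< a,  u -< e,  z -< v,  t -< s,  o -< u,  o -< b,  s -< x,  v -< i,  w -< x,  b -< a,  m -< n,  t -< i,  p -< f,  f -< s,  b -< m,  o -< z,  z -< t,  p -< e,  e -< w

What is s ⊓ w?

Common lower bounds of {s, w}: f, o, p.
The greatest among these is f.

f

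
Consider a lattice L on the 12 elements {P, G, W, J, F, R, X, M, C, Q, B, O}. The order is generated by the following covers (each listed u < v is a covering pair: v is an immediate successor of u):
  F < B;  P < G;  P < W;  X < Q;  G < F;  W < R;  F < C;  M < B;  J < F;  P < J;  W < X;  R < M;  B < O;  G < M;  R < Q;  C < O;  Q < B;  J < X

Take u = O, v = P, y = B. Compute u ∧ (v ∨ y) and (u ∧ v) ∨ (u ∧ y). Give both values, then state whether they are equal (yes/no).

v ∨ y = B, so u ∧ (v ∨ y) = O ∧ B = B.
u ∧ v = P and u ∧ y = B, so (u ∧ v) ∨ (u ∧ y) = P ∨ B = B.
Equal: yes.

B; B; yes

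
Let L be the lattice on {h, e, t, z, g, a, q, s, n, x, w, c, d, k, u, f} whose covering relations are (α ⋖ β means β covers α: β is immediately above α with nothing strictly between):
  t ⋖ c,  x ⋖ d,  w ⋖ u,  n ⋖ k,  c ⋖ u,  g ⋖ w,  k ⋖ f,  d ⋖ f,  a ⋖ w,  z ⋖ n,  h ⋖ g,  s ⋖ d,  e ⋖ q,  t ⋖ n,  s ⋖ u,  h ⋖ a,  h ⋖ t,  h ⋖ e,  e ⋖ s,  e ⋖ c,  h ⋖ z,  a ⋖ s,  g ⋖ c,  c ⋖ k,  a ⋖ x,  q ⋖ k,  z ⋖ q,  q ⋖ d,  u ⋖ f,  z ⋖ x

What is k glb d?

q

Common lower bounds of {k, d}: e, h, q, z.
The greatest among these is q.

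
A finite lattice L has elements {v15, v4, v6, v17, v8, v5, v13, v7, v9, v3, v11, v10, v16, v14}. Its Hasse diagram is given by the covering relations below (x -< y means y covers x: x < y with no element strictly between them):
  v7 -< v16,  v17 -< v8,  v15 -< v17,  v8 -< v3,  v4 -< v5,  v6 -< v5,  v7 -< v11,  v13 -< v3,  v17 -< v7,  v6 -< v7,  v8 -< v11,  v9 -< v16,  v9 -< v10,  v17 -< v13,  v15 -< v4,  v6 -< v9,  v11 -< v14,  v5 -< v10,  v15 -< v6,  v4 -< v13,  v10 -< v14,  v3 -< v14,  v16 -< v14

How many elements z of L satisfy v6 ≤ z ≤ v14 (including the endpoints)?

The interval [v6, v14] = {v10, v11, v14, v16, v5, v6, v7, v9}, which has 8 elements.

8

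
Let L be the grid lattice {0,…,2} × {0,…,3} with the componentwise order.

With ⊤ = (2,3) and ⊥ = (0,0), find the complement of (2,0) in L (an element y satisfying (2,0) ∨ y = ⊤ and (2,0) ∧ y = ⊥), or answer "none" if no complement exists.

Need y with (2,0) ∨ y = (2,3) and (2,0) ∧ y = (0,0).
Checking each element gives: (0,3).

(0,3)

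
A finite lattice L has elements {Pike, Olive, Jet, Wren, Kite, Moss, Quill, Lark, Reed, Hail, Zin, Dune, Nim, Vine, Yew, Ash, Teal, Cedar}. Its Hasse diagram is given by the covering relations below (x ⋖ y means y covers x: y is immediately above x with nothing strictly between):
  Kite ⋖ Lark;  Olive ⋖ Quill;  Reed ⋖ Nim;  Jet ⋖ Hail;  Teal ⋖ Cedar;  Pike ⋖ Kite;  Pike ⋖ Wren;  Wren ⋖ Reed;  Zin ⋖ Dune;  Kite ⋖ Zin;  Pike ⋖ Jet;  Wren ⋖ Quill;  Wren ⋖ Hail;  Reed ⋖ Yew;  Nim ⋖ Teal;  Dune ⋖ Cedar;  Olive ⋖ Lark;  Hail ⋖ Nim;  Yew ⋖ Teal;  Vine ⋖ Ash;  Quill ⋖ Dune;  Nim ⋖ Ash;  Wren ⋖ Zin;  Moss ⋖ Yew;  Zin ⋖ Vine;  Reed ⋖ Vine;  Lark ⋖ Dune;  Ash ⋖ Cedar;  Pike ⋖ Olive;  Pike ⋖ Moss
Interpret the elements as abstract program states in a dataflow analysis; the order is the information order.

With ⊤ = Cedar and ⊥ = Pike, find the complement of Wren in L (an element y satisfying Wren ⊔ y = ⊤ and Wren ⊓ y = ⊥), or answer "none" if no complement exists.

For every candidate y, either Wren ∨ y ≠ Cedar or Wren ∧ y ≠ Pike; no complement exists.

none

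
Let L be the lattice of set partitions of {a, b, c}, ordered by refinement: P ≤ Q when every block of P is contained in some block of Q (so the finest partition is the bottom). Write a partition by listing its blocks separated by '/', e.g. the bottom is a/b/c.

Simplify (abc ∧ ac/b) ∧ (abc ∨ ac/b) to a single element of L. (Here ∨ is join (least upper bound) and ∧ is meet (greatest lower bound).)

abc ∧ ac/b = ac/b
abc ∨ ac/b = abc
ac/b ∧ abc = ac/b

ac/b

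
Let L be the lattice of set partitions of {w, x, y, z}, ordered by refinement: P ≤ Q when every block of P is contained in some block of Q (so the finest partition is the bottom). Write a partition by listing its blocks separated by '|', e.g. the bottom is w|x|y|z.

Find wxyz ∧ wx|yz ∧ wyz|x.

w|x|yz

Common lower bounds of {wxyz, wx|yz, wyz|x}: w|x|yz, w|x|y|z.
The greatest among these is w|x|yz.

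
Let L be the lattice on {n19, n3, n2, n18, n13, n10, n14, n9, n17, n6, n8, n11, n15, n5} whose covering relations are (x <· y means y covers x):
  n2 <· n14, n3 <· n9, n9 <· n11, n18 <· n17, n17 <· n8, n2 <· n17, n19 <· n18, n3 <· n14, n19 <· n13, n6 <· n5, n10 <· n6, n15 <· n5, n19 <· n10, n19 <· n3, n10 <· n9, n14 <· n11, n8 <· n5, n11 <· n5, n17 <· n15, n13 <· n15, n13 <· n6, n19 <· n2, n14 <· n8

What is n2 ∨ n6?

n5

Common upper bounds of {n2, n6}: n5.
The least among these is n5.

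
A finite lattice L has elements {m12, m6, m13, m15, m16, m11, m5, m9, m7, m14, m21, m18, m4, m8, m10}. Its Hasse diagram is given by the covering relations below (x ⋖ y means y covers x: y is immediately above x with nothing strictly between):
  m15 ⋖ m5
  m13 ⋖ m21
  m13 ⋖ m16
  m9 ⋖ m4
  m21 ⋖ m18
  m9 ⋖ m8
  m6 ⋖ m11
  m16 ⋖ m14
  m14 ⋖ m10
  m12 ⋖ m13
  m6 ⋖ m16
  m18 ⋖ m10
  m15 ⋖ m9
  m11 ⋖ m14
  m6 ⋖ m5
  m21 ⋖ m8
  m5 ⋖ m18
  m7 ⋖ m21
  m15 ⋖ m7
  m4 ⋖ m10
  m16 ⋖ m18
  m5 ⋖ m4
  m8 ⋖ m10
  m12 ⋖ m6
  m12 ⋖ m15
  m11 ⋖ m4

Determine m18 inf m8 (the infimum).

m21

Common lower bounds of {m18, m8}: m12, m13, m15, m21, m7.
The greatest among these is m21.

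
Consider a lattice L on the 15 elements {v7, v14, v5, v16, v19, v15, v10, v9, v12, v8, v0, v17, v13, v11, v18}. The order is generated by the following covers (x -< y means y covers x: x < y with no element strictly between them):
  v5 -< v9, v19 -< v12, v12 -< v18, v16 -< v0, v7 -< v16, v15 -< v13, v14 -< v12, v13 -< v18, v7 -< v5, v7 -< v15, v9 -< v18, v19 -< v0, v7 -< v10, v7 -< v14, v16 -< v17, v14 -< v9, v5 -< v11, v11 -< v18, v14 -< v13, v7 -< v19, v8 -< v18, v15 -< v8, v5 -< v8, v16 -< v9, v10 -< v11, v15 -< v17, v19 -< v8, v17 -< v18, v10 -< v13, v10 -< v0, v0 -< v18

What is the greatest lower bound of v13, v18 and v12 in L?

Common lower bounds of {v13, v18, v12}: v14, v7.
The greatest among these is v14.

v14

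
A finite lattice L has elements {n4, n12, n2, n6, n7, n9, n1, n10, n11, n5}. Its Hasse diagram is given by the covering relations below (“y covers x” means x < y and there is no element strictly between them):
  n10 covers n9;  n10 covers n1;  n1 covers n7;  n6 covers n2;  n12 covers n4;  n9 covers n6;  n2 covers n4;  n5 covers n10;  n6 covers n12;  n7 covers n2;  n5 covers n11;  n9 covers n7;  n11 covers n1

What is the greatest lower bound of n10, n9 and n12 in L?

Common lower bounds of {n10, n9, n12}: n12, n4.
The greatest among these is n12.

n12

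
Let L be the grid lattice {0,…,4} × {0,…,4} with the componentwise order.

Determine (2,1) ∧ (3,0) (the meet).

(2,0)

In a product of chains, the meet is componentwise min, giving (2,0).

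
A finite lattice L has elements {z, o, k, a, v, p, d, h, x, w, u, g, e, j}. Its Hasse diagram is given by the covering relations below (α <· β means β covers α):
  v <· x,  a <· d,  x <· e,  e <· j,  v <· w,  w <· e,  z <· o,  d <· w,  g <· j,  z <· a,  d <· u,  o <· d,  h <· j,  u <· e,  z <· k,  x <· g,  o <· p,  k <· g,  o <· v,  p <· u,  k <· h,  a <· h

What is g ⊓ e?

Common lower bounds of {g, e}: o, v, x, z.
The greatest among these is x.

x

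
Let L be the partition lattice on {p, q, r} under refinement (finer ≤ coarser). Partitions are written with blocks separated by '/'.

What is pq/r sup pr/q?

Common upper bounds of {pq/r, pr/q}: pqr.
The least among these is pqr.

pqr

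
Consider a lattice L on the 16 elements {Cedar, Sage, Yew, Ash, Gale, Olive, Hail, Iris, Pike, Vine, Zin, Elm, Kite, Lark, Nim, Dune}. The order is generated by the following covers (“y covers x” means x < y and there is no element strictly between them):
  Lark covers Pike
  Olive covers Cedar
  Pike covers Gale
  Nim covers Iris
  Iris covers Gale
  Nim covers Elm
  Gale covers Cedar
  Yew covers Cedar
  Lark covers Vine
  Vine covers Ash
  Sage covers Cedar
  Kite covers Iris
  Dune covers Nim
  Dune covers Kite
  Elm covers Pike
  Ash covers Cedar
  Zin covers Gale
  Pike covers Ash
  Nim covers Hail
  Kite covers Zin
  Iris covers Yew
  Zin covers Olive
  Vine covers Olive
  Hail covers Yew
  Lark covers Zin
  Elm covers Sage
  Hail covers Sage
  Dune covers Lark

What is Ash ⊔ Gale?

Common upper bounds of {Ash, Gale}: Dune, Elm, Lark, Nim, Pike.
The least among these is Pike.

Pike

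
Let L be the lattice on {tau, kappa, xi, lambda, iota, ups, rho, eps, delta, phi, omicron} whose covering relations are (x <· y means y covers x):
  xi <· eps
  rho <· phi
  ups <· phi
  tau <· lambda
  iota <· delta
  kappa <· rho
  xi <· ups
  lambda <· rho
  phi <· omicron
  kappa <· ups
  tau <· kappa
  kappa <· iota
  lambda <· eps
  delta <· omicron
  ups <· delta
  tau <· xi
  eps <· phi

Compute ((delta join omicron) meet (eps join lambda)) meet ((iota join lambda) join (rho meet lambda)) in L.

eps

delta ∨ omicron = omicron
eps ∨ lambda = eps
omicron ∧ eps = eps
iota ∨ lambda = omicron
rho ∧ lambda = lambda
omicron ∨ lambda = omicron
eps ∧ omicron = eps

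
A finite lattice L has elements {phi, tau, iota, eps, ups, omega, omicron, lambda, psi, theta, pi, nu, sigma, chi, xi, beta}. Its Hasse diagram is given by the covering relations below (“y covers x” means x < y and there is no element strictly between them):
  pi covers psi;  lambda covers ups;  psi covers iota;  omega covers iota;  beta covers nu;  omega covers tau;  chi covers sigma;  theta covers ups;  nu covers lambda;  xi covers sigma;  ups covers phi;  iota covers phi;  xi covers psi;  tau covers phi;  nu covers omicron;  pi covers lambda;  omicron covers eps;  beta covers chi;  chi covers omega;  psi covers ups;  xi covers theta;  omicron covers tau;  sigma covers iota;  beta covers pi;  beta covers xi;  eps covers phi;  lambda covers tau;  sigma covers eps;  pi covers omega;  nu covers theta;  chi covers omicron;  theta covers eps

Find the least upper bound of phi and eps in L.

eps

Common upper bounds of {phi, eps}: beta, chi, eps, nu, omicron, sigma, theta, xi.
The least among these is eps.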